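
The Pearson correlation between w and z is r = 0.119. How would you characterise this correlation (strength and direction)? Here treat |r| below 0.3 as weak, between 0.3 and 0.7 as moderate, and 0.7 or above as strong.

weak positive

r = 0.119 > 0 so the relationship is positive.
|r| = 0.119, which falls in the weak range.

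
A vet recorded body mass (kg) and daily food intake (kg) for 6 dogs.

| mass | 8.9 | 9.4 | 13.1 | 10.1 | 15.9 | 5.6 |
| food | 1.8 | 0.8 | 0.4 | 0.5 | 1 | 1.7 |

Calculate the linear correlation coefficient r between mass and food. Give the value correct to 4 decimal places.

n = 6, Σx = 63, Σy = 6.2, Σx² = 725.36, Σy² = 8.18, Σxy = 59.25
nΣxy − ΣxΣy = 355.5 − 390.6 = -35.1
nΣx² − (Σx)² = 4352.16 − 3969 = 383.16; nΣy² − (Σy)² = 49.08 − 38.44 = 10.64
r = -35.1 / √(383.16 × 10.64) = -35.1 / 63.8500 ≈ -0.5497

-0.5497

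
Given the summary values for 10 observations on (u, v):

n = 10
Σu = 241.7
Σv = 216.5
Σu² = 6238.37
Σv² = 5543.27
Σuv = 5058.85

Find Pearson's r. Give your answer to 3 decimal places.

r = (nΣuv − ΣuΣv) / √[(nΣu² − (Σu)²)(nΣv² − (Σv)²)]
Numerator: 10×5058.85 − 241.7×216.5 = -1739.55
Denominator: √[(62383.7 − 58418.89)(55432.7 − 46872.25)] = √[3964.81 × 8560.45] = 5825.8525
r = -1739.55 / 5825.8525 ≈ -0.299

-0.299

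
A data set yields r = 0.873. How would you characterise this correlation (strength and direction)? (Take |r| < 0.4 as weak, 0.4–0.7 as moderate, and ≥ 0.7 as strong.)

strong positive

r = 0.873 > 0 so the relationship is positive.
|r| = 0.873, which falls in the strong range.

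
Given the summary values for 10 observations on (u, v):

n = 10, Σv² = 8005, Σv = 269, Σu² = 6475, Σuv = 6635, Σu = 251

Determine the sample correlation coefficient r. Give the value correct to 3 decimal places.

-0.319

r = (nΣuv − ΣuΣv) / √[(nΣu² − (Σu)²)(nΣv² − (Σv)²)]
Numerator: 10×6635 − 251×269 = -1169
Denominator: √[(64750 − 63001)(80050 − 72361)] = √[1749 × 7689] = 3667.1598
r = -1169 / 3667.1598 ≈ -0.319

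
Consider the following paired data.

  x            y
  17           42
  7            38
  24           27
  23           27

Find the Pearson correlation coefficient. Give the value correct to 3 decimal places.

n = 4, Σx = 71, Σy = 134, Σx² = 1443, Σy² = 4666, Σxy = 2249
nΣxy − ΣxΣy = 8996 − 9514 = -518
nΣx² − (Σx)² = 5772 − 5041 = 731; nΣy² − (Σy)² = 18664 − 17956 = 708
r = -518 / √(731 × 708) = -518 / 719.4081 ≈ -0.720

-0.720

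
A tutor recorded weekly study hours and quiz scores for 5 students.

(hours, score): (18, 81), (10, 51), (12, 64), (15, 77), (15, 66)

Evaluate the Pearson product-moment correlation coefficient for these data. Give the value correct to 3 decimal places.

n = 5, Σx = 70, Σy = 339, Σx² = 1018, Σy² = 23543, Σxy = 4881
nΣxy − ΣxΣy = 24405 − 23730 = 675
nΣx² − (Σx)² = 5090 − 4900 = 190; nΣy² − (Σy)² = 117715 − 114921 = 2794
r = 675 / √(190 × 2794) = 675 / 728.6014 ≈ 0.926

0.926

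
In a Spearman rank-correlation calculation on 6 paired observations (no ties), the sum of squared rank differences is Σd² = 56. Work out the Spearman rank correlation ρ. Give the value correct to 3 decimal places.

-0.600

ρ = 1 − 6Σd² / [n(n²−1)] = 1 − 6×56 / (6×35)
  = 1 − 336/210 = 1 − 1.6000 ≈ -0.600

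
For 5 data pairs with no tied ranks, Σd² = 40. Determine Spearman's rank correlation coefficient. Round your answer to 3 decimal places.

-1.000

ρ = 1 − 6Σd² / [n(n²−1)] = 1 − 6×40 / (5×24)
  = 1 − 240/120 = 1 − 2.0000 ≈ -1.000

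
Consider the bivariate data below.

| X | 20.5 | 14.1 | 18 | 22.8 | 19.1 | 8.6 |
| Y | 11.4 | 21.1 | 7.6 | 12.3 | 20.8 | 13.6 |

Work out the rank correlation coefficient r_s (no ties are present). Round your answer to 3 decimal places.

-0.371

Rank X: 5, 2, 3, 6, 4, 1
Rank Y: 2, 6, 1, 3, 5, 4
d = rank(X) − rank(Y): 3, -4, 2, 3, -1, -3; Σd² = 48
ρ = 1 − 6Σd² / [n(n²−1)] = 1 − 6×48 / (6×35) = 1 − 288/210 ≈ -0.371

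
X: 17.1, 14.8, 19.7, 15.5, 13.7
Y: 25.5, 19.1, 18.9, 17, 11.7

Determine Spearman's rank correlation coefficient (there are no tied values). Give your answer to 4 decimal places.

Rank X: 4, 2, 5, 3, 1
Rank Y: 5, 4, 3, 2, 1
d = rank(X) − rank(Y): -1, -2, 2, 1, 0; Σd² = 10
ρ = 1 − 6Σd² / [n(n²−1)] = 1 − 6×10 / (5×24) = 1 − 60/120 ≈ 0.5000

0.5000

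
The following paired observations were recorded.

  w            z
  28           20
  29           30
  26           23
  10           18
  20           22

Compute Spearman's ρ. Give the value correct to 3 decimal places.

0.700

Rank w: 4, 5, 3, 1, 2
Rank z: 2, 5, 4, 1, 3
d = rank(w) − rank(z): 2, 0, -1, 0, -1; Σd² = 6
ρ = 1 − 6Σd² / [n(n²−1)] = 1 − 6×6 / (5×24) = 1 − 36/120 ≈ 0.700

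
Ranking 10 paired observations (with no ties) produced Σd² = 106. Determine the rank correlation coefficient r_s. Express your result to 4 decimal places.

ρ = 1 − 6Σd² / [n(n²−1)] = 1 − 6×106 / (10×99)
  = 1 − 636/990 = 1 − 0.64242 ≈ 0.3576

0.3576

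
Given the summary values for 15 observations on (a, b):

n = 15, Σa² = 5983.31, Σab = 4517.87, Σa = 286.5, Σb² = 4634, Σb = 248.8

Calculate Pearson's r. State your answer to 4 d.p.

r = (nΣab − ΣaΣb) / √[(nΣa² − (Σa)²)(nΣb² − (Σb)²)]
Numerator: 15×4517.87 − 286.5×248.8 = -3513.15
Denominator: √[(89749.65 − 82082.25)(69510 − 61901.44)] = √[7667.4 × 7608.56] = 7637.9233
r = -3513.15 / 7637.9233 ≈ -0.4600

-0.4600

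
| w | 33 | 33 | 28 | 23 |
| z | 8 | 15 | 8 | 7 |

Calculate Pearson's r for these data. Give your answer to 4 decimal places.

0.6121

n = 4, Σw = 117, Σz = 38, Σw² = 3491, Σz² = 402, Σwz = 1144
nΣwz − ΣwΣz = 4576 − 4446 = 130
nΣw² − (Σw)² = 13964 − 13689 = 275; nΣz² − (Σz)² = 1608 − 1444 = 164
r = 130 / √(275 × 164) = 130 / 212.3676 ≈ 0.6121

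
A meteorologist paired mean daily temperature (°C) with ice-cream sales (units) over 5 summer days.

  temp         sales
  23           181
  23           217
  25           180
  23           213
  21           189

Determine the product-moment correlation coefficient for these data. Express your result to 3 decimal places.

n = 5, Σx = 115, Σy = 980, Σx² = 2653, Σy² = 193340, Σxy = 22522
nΣxy − ΣxΣy = 112610 − 112700 = -90
nΣx² − (Σx)² = 13265 − 13225 = 40; nΣy² − (Σy)² = 966700 − 960400 = 6300
r = -90 / √(40 × 6300) = -90 / 501.9960 ≈ -0.179

-0.179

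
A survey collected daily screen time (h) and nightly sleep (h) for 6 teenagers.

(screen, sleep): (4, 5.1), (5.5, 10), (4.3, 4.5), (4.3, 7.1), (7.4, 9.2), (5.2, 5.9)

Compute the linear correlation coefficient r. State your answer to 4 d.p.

0.7222

n = 6, Σx = 30.7, Σy = 41.8, Σx² = 165.03, Σy² = 316.12, Σxy = 224.04
nΣxy − ΣxΣy = 1344.24 − 1283.26 = 60.98
nΣx² − (Σx)² = 990.18 − 942.49 = 47.69; nΣy² − (Σy)² = 1896.72 − 1747.24 = 149.48
r = 60.98 / √(47.69 × 149.48) = 60.98 / 84.4316 ≈ 0.7222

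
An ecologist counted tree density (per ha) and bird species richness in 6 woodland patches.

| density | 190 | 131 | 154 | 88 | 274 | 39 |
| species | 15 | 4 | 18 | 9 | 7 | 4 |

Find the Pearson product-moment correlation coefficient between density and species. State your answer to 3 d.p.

0.290

n = 6, Σx = 876, Σy = 57, Σx² = 161318, Σy² = 711, Σxy = 9012
nΣxy − ΣxΣy = 54072 − 49932 = 4140
nΣx² − (Σx)² = 967908 − 767376 = 200532; nΣy² − (Σy)² = 4266 − 3249 = 1017
r = 4140 / √(200532 × 1017) = 4140 / 14280.7928 ≈ 0.290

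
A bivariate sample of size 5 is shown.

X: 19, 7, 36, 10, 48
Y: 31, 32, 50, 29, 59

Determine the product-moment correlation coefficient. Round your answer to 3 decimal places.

0.964

n = 5, ΣX = 120, ΣY = 201, ΣX² = 4110, ΣY² = 8807, ΣXY = 5735
nΣXY − ΣXΣY = 28675 − 24120 = 4555
nΣX² − (ΣX)² = 20550 − 14400 = 6150; nΣY² − (ΣY)² = 44035 − 40401 = 3634
r = 4555 / √(6150 × 3634) = 4555 / 4727.4835 ≈ 0.964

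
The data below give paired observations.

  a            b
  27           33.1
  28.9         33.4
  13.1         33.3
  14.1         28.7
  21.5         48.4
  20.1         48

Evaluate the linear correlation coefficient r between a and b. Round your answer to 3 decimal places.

0.113

n = 6, Σa = 124.7, Σb = 224.9, Σa² = 2800.89, Σb² = 8790.31, Σab = 4705.26
nΣab − ΣaΣb = 28231.56 − 28045.03 = 186.53
nΣa² − (Σa)² = 16805.34 − 15550.09 = 1255.25; nΣb² − (Σb)² = 52741.86 − 50580.01 = 2161.85
r = 186.53 / √(1255.25 × 2161.85) = 186.53 / 1647.3197 ≈ 0.113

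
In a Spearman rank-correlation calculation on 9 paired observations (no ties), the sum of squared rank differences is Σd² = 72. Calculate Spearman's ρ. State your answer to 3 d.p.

ρ = 1 − 6Σd² / [n(n²−1)] = 1 − 6×72 / (9×80)
  = 1 − 432/720 = 1 − 0.6000 ≈ 0.400

0.400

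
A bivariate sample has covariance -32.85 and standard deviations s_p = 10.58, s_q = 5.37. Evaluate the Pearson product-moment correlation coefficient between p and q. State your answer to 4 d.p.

r = Cov(p,q) / (s_p · s_q) = -32.85 / (10.58 × 5.37)
  = -32.85 / 56.8146 ≈ -0.5782

-0.5782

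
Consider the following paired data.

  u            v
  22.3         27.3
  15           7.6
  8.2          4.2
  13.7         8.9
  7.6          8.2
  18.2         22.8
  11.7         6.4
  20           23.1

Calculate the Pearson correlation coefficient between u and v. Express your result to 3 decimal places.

0.902

n = 8, Σu = 116.7, Σv = 108.5, Σu² = 1903.11, Σv² = 2061.55, Σuv = 1893.32
nΣuv − ΣuΣv = 15146.56 − 12661.95 = 2484.61
nΣu² − (Σu)² = 15224.88 − 13618.89 = 1605.99; nΣv² − (Σv)² = 16492.4 − 11772.25 = 4720.15
r = 2484.61 / √(1605.99 × 4720.15) = 2484.61 / 2753.2733 ≈ 0.902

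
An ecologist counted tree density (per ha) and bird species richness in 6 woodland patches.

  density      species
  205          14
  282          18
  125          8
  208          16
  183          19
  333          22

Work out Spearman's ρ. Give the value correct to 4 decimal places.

Rank density: 3, 5, 1, 4, 2, 6
Rank species: 2, 4, 1, 3, 5, 6
d = rank(density) − rank(species): 1, 1, 0, 1, -3, 0; Σd² = 12
ρ = 1 − 6Σd² / [n(n²−1)] = 1 − 6×12 / (6×35) = 1 − 72/210 ≈ 0.6571

0.6571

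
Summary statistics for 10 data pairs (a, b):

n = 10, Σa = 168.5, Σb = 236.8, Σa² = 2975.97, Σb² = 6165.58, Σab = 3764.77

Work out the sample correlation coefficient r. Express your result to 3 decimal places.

r = (nΣab − ΣaΣb) / √[(nΣa² − (Σa)²)(nΣb² − (Σb)²)]
Numerator: 10×3764.77 − 168.5×236.8 = -2253.1
Denominator: √[(29759.7 − 28392.25)(61655.8 − 56074.24)] = √[1367.45 × 5581.56] = 2762.6987
r = -2253.1 / 2762.6987 ≈ -0.816

-0.816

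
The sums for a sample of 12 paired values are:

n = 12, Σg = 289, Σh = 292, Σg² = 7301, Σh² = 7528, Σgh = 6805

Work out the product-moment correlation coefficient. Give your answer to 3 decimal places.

-0.599

r = (nΣgh − ΣgΣh) / √[(nΣg² − (Σg)²)(nΣh² − (Σh)²)]
Numerator: 12×6805 − 289×292 = -2728
Denominator: √[(87612 − 83521)(90336 − 85264)] = √[4091 × 5072] = 4555.1676
r = -2728 / 4555.1676 ≈ -0.599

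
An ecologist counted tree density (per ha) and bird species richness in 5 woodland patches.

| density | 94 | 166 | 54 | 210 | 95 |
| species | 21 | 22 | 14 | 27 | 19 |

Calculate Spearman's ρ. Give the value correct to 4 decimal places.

Rank density: 2, 4, 1, 5, 3
Rank species: 3, 4, 1, 5, 2
d = rank(density) − rank(species): -1, 0, 0, 0, 1; Σd² = 2
ρ = 1 − 6Σd² / [n(n²−1)] = 1 − 6×2 / (5×24) = 1 − 12/120 ≈ 0.9000

0.9000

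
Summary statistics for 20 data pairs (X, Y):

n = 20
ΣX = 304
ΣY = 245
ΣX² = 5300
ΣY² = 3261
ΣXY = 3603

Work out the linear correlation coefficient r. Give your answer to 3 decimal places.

r = (nΣXY − ΣXΣY) / √[(nΣX² − (ΣX)²)(nΣY² − (ΣY)²)]
Numerator: 20×3603 − 304×245 = -2420
Denominator: √[(106000 − 92416)(65220 − 60025)] = √[13584 × 5195] = 8400.5286
r = -2420 / 8400.5286 ≈ -0.288

-0.288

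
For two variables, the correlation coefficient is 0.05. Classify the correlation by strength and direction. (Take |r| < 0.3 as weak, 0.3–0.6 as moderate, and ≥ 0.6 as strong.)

weak positive

r = 0.05 > 0 so the relationship is positive.
|r| = 0.05, which falls in the weak range.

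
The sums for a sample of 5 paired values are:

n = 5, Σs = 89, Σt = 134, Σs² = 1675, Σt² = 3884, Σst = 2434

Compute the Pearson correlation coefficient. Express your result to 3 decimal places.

0.299

r = (nΣst − ΣsΣt) / √[(nΣs² − (Σs)²)(nΣt² − (Σt)²)]
Numerator: 5×2434 − 89×134 = 244
Denominator: √[(8375 − 7921)(19420 − 17956)] = √[454 × 1464] = 815.2644
r = 244 / 815.2644 ≈ 0.299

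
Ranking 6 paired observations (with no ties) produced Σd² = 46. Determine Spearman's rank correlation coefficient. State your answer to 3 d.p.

-0.314

ρ = 1 − 6Σd² / [n(n²−1)] = 1 − 6×46 / (6×35)
  = 1 − 276/210 = 1 − 1.3143 ≈ -0.314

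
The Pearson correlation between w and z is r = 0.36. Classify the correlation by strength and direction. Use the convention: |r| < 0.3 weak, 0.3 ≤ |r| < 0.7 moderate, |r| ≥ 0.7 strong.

moderate positive

r = 0.36 > 0 so the relationship is positive.
|r| = 0.36, which falls in the moderate range.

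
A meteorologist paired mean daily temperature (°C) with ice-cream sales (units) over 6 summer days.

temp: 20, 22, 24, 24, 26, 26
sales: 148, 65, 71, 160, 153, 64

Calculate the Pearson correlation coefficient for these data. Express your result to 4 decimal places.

n = 6, Σx = 142, Σy = 661, Σx² = 3388, Σy² = 84275, Σxy = 15576
nΣxy − ΣxΣy = 93456 − 93862 = -406
nΣx² − (Σx)² = 20328 − 20164 = 164; nΣy² − (Σy)² = 505650 − 436921 = 68729
r = -406 / √(164 × 68729) = -406 / 3357.3138 ≈ -0.1209

-0.1209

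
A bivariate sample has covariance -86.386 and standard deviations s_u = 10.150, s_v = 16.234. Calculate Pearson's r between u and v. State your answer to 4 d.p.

-0.5243

r = Cov(u,v) / (s_u · s_v) = -86.386 / (10.150 × 16.234)
  = -86.386 / 164.7751 ≈ -0.5243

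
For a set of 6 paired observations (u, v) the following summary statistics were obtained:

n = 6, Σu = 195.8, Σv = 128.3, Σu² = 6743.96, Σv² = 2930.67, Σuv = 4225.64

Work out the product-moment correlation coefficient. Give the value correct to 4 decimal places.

r = (nΣuv − ΣuΣv) / √[(nΣu² − (Σu)²)(nΣv² − (Σv)²)]
Numerator: 6×4225.64 − 195.8×128.3 = 232.7
Denominator: √[(40463.76 − 38337.64)(17584.02 − 16460.89)] = √[2126.12 × 1123.13] = 1545.2861
r = 232.7 / 1545.2861 ≈ 0.1506

0.1506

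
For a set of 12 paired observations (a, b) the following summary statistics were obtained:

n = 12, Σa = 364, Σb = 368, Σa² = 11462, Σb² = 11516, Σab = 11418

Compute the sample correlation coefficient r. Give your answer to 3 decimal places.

0.820

r = (nΣab − ΣaΣb) / √[(nΣa² − (Σa)²)(nΣb² − (Σb)²)]
Numerator: 12×11418 − 364×368 = 3064
Denominator: √[(137544 − 132496)(138192 − 135424)] = √[5048 × 2768] = 3738.0294
r = 3064 / 3738.0294 ≈ 0.820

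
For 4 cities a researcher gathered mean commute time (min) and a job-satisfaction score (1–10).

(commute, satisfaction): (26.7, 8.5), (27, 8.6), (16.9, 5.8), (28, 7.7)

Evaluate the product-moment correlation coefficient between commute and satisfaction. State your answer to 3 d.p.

0.914

n = 4, Σx = 98.6, Σy = 30.6, Σx² = 2511.5, Σy² = 239.14, Σxy = 772.77
nΣxy − ΣxΣy = 3091.08 − 3017.16 = 73.92
nΣx² − (Σx)² = 10046 − 9721.96 = 324.04; nΣy² − (Σy)² = 956.56 − 936.36 = 20.2
r = 73.92 / √(324.04 × 20.2) = 73.92 / 80.9049 ≈ 0.914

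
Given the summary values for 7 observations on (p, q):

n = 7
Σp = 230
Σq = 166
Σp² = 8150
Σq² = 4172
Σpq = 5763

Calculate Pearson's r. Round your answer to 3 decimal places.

r = (nΣpq − ΣpΣq) / √[(nΣp² − (Σp)²)(nΣq² − (Σq)²)]
Numerator: 7×5763 − 230×166 = 2161
Denominator: √[(57050 − 52900)(29204 − 27556)] = √[4150 × 1648] = 2615.1864
r = 2161 / 2615.1864 ≈ 0.826

0.826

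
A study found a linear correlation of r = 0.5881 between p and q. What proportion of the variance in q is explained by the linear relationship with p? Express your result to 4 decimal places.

r² = (0.5881)² = 0.3459

0.3459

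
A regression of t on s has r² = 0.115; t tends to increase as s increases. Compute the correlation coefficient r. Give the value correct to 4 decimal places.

0.3391

|r| = √0.115 = 0.3391
The association is positive, so r = 0.3391.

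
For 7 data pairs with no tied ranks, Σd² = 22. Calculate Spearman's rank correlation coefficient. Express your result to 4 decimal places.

0.6071

ρ = 1 − 6Σd² / [n(n²−1)] = 1 − 6×22 / (7×48)
  = 1 − 132/336 = 1 − 0.39286 ≈ 0.6071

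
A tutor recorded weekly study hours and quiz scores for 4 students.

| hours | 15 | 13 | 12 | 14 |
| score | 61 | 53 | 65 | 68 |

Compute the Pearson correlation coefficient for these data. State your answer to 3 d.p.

0.060

n = 4, Σx = 54, Σy = 247, Σx² = 734, Σy² = 15379, Σxy = 3336
nΣxy − ΣxΣy = 13344 − 13338 = 6
nΣx² − (Σx)² = 2936 − 2916 = 20; nΣy² − (Σy)² = 61516 − 61009 = 507
r = 6 / √(20 × 507) = 6 / 100.6976 ≈ 0.060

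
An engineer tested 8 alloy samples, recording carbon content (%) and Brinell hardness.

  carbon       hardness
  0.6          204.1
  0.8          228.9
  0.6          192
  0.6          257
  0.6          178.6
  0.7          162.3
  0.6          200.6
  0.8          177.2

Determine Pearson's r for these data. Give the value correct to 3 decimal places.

-0.132

n = 8, Σx = 5.3, Σy = 1600.7, Σx² = 3.57, Σy² = 326844.47, Σxy = 1057.87
nΣxy − ΣxΣy = 8462.96 − 8483.71 = -20.75
nΣx² − (Σx)² = 28.56 − 28.09 = 0.47; nΣy² − (Σy)² = 2614755.76 − 2562240.49 = 52515.27
r = -20.75 / √(0.47 × 52515.27) = -20.75 / 157.1056 ≈ -0.132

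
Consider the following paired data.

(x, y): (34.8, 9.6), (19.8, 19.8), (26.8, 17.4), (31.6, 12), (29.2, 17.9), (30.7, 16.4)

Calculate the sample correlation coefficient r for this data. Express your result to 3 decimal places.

n = 6, Σx = 172.9, Σy = 93.1, Σx² = 5115.01, Σy² = 1520.33, Σxy = 2597.8
nΣxy − ΣxΣy = 15586.8 − 16096.99 = -510.19
nΣx² − (Σx)² = 30690.06 − 29894.41 = 795.65; nΣy² − (Σy)² = 9121.98 − 8667.61 = 454.37
r = -510.19 / √(795.65 × 454.37) = -510.19 / 601.2649 ≈ -0.849

-0.849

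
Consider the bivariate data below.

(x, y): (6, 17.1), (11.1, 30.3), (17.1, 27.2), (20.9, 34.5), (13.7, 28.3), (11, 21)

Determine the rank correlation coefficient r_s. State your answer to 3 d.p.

Rank x: 1, 3, 5, 6, 4, 2
Rank y: 1, 5, 3, 6, 4, 2
d = rank(x) − rank(y): 0, -2, 2, 0, 0, 0; Σd² = 8
ρ = 1 − 6Σd² / [n(n²−1)] = 1 − 6×8 / (6×35) = 1 − 48/210 ≈ 0.771

0.771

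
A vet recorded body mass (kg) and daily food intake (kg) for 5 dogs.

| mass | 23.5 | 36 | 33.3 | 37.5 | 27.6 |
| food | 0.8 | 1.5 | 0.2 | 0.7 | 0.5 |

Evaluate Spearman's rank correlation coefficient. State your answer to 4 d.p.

Rank mass: 1, 4, 3, 5, 2
Rank food: 4, 5, 1, 3, 2
d = rank(mass) − rank(food): -3, -1, 2, 2, 0; Σd² = 18
ρ = 1 − 6Σd² / [n(n²−1)] = 1 − 6×18 / (5×24) = 1 − 108/120 ≈ 0.1000

0.1000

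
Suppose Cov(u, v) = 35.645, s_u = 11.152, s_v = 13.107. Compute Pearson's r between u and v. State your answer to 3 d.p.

r = Cov(u,v) / (s_u · s_v) = 35.645 / (11.152 × 13.107)
  = 35.645 / 146.1693 ≈ 0.244

0.244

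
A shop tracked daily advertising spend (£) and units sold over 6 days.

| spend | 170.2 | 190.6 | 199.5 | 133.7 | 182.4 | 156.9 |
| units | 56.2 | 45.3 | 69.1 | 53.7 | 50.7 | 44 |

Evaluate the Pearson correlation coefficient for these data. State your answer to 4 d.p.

0.3446

n = 6, Σx = 1033.3, Σy = 319, Σx² = 180859.71, Σy² = 17375.52, Σxy = 55315.84
nΣxy − ΣxΣy = 331895.04 − 329622.7 = 2272.34
nΣx² − (Σx)² = 1085158.26 − 1067708.89 = 17449.37; nΣy² − (Σy)² = 104253.12 − 101761 = 2492.12
r = 2272.34 / √(17449.37 × 2492.12) = 2272.34 / 6594.3858 ≈ 0.3446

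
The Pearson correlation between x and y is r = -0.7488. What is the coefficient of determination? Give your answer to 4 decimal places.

r² = (-0.7488)² = 0.5607

0.5607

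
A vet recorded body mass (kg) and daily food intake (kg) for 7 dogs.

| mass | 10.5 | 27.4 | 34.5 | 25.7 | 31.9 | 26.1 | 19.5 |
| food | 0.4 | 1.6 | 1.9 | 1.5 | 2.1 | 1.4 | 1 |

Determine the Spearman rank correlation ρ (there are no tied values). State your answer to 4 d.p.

0.9286

Rank mass: 1, 5, 7, 3, 6, 4, 2
Rank food: 1, 5, 6, 4, 7, 3, 2
d = rank(mass) − rank(food): 0, 0, 1, -1, -1, 1, 0; Σd² = 4
ρ = 1 − 6Σd² / [n(n²−1)] = 1 − 6×4 / (7×48) = 1 − 24/336 ≈ 0.9286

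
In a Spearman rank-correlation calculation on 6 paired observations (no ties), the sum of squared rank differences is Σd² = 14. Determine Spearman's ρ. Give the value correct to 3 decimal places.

ρ = 1 − 6Σd² / [n(n²−1)] = 1 − 6×14 / (6×35)
  = 1 − 84/210 = 1 − 0.4000 ≈ 0.600

0.600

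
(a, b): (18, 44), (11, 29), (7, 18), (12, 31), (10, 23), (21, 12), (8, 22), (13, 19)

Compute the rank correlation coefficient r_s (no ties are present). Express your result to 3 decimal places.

0.095

Rank a: 7, 4, 1, 5, 3, 8, 2, 6
Rank b: 8, 6, 2, 7, 5, 1, 4, 3
d = rank(a) − rank(b): -1, -2, -1, -2, -2, 7, -2, 3; Σd² = 76
ρ = 1 − 6Σd² / [n(n²−1)] = 1 − 6×76 / (8×63) = 1 − 456/504 ≈ 0.095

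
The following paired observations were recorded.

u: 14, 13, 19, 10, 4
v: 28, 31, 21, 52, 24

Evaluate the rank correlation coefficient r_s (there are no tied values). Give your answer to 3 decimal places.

-0.400

Rank u: 4, 3, 5, 2, 1
Rank v: 3, 4, 1, 5, 2
d = rank(u) − rank(v): 1, -1, 4, -3, -1; Σd² = 28
ρ = 1 − 6Σd² / [n(n²−1)] = 1 − 6×28 / (5×24) = 1 − 168/120 ≈ -0.400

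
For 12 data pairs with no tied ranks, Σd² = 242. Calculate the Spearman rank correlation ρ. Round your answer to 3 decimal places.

ρ = 1 − 6Σd² / [n(n²−1)] = 1 − 6×242 / (12×143)
  = 1 − 1452/1716 = 1 − 0.8462 ≈ 0.154

0.154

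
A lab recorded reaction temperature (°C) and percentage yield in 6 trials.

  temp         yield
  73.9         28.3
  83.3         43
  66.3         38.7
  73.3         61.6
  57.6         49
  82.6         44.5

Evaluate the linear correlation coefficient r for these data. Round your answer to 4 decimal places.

-0.1027

n = 6, Σx = 437, Σy = 265.1, Σx² = 32309.2, Σy² = 12323.39, Σxy = 19252.46
nΣxy − ΣxΣy = 115514.76 − 115848.7 = -333.94
nΣx² − (Σx)² = 193855.2 − 190969 = 2886.2; nΣy² − (Σy)² = 73940.34 − 70278.01 = 3662.33
r = -333.94 / √(2886.2 × 3662.33) = -333.94 / 3251.1870 ≈ -0.1027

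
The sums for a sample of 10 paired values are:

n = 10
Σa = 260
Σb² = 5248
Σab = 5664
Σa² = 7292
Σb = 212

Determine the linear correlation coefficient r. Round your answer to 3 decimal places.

r = (nΣab − ΣaΣb) / √[(nΣa² − (Σa)²)(nΣb² − (Σb)²)]
Numerator: 10×5664 − 260×212 = 1520
Denominator: √[(72920 − 67600)(52480 − 44944)] = √[5320 × 7536] = 6331.7865
r = 1520 / 6331.7865 ≈ 0.240

0.240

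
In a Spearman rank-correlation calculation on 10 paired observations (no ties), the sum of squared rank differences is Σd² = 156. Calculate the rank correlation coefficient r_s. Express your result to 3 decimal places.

ρ = 1 − 6Σd² / [n(n²−1)] = 1 − 6×156 / (10×99)
  = 1 − 936/990 = 1 − 0.9455 ≈ 0.055

0.055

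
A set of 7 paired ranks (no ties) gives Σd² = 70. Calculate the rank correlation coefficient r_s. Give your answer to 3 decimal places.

ρ = 1 − 6Σd² / [n(n²−1)] = 1 − 6×70 / (7×48)
  = 1 − 420/336 = 1 − 1.2500 ≈ -0.250

-0.250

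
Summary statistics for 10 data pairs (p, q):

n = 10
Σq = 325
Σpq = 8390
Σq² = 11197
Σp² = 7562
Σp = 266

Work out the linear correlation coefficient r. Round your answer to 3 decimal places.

r = (nΣpq − ΣpΣq) / √[(nΣp² − (Σp)²)(nΣq² − (Σq)²)]
Numerator: 10×8390 − 266×325 = -2550
Denominator: √[(75620 − 70756)(111970 − 105625)] = √[4864 × 6345] = 5555.3650
r = -2550 / 5555.3650 ≈ -0.459

-0.459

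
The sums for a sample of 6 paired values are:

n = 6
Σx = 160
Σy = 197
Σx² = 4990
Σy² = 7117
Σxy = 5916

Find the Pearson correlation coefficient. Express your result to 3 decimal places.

r = (nΣxy − ΣxΣy) / √[(nΣx² − (Σx)²)(nΣy² − (Σy)²)]
Numerator: 6×5916 − 160×197 = 3976
Denominator: √[(29940 − 25600)(42702 − 38809)] = √[4340 × 3893] = 4110.4282
r = 3976 / 4110.4282 ≈ 0.967

0.967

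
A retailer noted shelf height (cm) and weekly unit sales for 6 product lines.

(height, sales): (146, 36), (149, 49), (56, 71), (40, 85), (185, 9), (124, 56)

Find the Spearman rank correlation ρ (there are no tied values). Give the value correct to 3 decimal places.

Rank height: 4, 5, 2, 1, 6, 3
Rank sales: 2, 3, 5, 6, 1, 4
d = rank(height) − rank(sales): 2, 2, -3, -5, 5, -1; Σd² = 68
ρ = 1 − 6Σd² / [n(n²−1)] = 1 − 6×68 / (6×35) = 1 − 408/210 ≈ -0.943

-0.943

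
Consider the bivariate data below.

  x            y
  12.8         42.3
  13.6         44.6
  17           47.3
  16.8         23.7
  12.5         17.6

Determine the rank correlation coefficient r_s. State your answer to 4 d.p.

0.7000

Rank x: 2, 3, 5, 4, 1
Rank y: 3, 4, 5, 2, 1
d = rank(x) − rank(y): -1, -1, 0, 2, 0; Σd² = 6
ρ = 1 − 6Σd² / [n(n²−1)] = 1 − 6×6 / (5×24) = 1 − 36/120 ≈ 0.7000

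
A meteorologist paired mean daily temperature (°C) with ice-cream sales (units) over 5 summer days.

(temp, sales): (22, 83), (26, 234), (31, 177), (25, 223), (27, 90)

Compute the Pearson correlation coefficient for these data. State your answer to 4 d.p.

0.2757

n = 5, Σx = 131, Σy = 807, Σx² = 3475, Σy² = 150803, Σxy = 21402
nΣxy − ΣxΣy = 107010 − 105717 = 1293
nΣx² − (Σx)² = 17375 − 17161 = 214; nΣy² − (Σy)² = 754015 − 651249 = 102766
r = 1293 / √(214 × 102766) = 1293 / 4689.5548 ≈ 0.2757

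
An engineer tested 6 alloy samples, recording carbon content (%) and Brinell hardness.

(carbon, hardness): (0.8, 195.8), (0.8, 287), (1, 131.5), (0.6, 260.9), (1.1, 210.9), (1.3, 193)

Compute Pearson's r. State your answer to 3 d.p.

-0.533

n = 6, Σx = 5.6, Σy = 1279.1, Σx² = 5.54, Σy² = 287795.51, Σxy = 1157.17
nΣxy − ΣxΣy = 6943.02 − 7162.96 = -219.94
nΣx² − (Σx)² = 33.24 − 31.36 = 1.88; nΣy² − (Σy)² = 1726773.06 − 1636096.81 = 90676.25
r = -219.94 / √(1.88 × 90676.25) = -219.94 / 412.8818 ≈ -0.533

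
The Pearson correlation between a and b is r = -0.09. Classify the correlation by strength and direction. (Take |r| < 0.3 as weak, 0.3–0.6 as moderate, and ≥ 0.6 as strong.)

weak negative

r = -0.09 < 0 so the relationship is negative.
|r| = 0.09, which falls in the weak range.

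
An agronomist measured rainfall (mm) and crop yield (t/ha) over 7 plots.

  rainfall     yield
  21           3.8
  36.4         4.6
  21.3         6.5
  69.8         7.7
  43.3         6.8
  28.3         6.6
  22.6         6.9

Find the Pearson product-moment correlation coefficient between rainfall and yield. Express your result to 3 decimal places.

n = 7, Σx = 242.7, Σy = 42.9, Σx² = 10278.23, Σy² = 274.55, Σxy = 1560.31
nΣxy − ΣxΣy = 10922.17 − 10411.83 = 510.34
nΣx² − (Σx)² = 71947.61 − 58903.29 = 13044.32; nΣy² − (Σy)² = 1921.85 − 1840.41 = 81.44
r = 510.34 / √(13044.32 × 81.44) = 510.34 / 1030.6937 ≈ 0.495

0.495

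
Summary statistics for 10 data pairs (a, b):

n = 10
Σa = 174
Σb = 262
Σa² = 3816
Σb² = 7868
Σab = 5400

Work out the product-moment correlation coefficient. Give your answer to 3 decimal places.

0.946

r = (nΣab − ΣaΣb) / √[(nΣa² − (Σa)²)(nΣb² − (Σb)²)]
Numerator: 10×5400 − 174×262 = 8412
Denominator: √[(38160 − 30276)(78680 − 68644)] = √[7884 × 10036] = 8895.1573
r = 8412 / 8895.1573 ≈ 0.946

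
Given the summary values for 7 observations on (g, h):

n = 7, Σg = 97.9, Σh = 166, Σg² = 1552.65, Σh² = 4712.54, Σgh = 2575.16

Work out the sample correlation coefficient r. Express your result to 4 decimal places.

0.6720

r = (nΣgh − ΣgΣh) / √[(nΣg² − (Σg)²)(nΣh² − (Σh)²)]
Numerator: 7×2575.16 − 97.9×166 = 1774.72
Denominator: √[(10868.55 − 9584.41)(32987.78 − 27556)] = √[1284.14 × 5431.78] = 2641.0540
r = 1774.72 / 2641.0540 ≈ 0.6720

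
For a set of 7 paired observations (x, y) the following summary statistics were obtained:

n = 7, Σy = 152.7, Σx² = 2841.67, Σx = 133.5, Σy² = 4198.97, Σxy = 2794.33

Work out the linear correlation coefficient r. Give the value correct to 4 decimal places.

-0.2327

r = (nΣxy − ΣxΣy) / √[(nΣx² − (Σx)²)(nΣy² − (Σy)²)]
Numerator: 7×2794.33 − 133.5×152.7 = -825.14
Denominator: √[(19891.69 − 17822.25)(29392.79 − 23317.29)] = √[2069.44 × 6075.5] = 3545.8261
r = -825.14 / 3545.8261 ≈ -0.2327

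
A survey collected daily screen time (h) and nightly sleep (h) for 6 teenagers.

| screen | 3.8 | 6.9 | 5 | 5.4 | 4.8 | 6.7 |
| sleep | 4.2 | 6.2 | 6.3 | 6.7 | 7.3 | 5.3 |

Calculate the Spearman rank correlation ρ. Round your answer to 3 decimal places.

Rank screen: 1, 6, 3, 4, 2, 5
Rank sleep: 1, 3, 4, 5, 6, 2
d = rank(screen) − rank(sleep): 0, 3, -1, -1, -4, 3; Σd² = 36
ρ = 1 − 6Σd² / [n(n²−1)] = 1 − 6×36 / (6×35) = 1 − 216/210 ≈ -0.029

-0.029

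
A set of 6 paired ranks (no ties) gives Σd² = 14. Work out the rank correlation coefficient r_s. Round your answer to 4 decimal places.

0.6000

ρ = 1 − 6Σd² / [n(n²−1)] = 1 − 6×14 / (6×35)
  = 1 − 84/210 = 1 − 0.40000 ≈ 0.6000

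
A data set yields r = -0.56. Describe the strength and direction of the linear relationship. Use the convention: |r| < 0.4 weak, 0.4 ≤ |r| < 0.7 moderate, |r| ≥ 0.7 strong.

r = -0.56 < 0 so the relationship is negative.
|r| = 0.56, which falls in the moderate range.

moderate negative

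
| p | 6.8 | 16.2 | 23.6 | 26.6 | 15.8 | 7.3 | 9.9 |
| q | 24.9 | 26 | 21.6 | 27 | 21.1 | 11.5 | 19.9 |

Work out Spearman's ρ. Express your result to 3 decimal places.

0.571

Rank p: 1, 5, 6, 7, 4, 2, 3
Rank q: 5, 6, 4, 7, 3, 1, 2
d = rank(p) − rank(q): -4, -1, 2, 0, 1, 1, 1; Σd² = 24
ρ = 1 − 6Σd² / [n(n²−1)] = 1 − 6×24 / (7×48) = 1 − 144/336 ≈ 0.571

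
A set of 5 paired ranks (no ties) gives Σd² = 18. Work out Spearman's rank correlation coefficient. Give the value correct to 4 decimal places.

ρ = 1 − 6Σd² / [n(n²−1)] = 1 − 6×18 / (5×24)
  = 1 − 108/120 = 1 − 0.90000 ≈ 0.1000

0.1000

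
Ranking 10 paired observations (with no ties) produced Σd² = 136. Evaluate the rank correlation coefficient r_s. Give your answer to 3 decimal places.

0.176

ρ = 1 − 6Σd² / [n(n²−1)] = 1 − 6×136 / (10×99)
  = 1 − 816/990 = 1 − 0.8242 ≈ 0.176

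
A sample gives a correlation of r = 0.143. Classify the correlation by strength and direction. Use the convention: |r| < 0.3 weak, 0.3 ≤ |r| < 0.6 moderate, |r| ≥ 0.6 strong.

r = 0.143 > 0 so the relationship is positive.
|r| = 0.143, which falls in the weak range.

weak positive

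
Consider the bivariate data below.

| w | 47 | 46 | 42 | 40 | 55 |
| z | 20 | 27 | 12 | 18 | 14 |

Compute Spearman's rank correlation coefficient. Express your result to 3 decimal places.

0.100

Rank w: 4, 3, 2, 1, 5
Rank z: 4, 5, 1, 3, 2
d = rank(w) − rank(z): 0, -2, 1, -2, 3; Σd² = 18
ρ = 1 − 6Σd² / [n(n²−1)] = 1 − 6×18 / (5×24) = 1 − 108/120 ≈ 0.100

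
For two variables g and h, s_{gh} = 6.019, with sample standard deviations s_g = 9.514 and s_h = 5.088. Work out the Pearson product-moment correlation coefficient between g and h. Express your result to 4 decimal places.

0.1243

r = Cov(g,h) / (s_g · s_h) = 6.019 / (9.514 × 5.088)
  = 6.019 / 48.4072 ≈ 0.1243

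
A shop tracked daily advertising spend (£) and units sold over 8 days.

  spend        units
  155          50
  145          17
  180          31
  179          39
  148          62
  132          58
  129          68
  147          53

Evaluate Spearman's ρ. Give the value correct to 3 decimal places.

Rank spend: 6, 3, 8, 7, 5, 2, 1, 4
Rank units: 4, 1, 2, 3, 7, 6, 8, 5
d = rank(spend) − rank(units): 2, 2, 6, 4, -2, -4, -7, -1; Σd² = 130
ρ = 1 − 6Σd² / [n(n²−1)] = 1 − 6×130 / (8×63) = 1 − 780/504 ≈ -0.548

-0.548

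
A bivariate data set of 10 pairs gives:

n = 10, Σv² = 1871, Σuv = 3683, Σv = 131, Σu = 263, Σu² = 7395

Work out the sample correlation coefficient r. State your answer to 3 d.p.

0.873

r = (nΣuv − ΣuΣv) / √[(nΣu² − (Σu)²)(nΣv² − (Σv)²)]
Numerator: 10×3683 − 263×131 = 2377
Denominator: √[(73950 − 69169)(18710 − 17161)] = √[4781 × 1549] = 2721.3543
r = 2377 / 2721.3543 ≈ 0.873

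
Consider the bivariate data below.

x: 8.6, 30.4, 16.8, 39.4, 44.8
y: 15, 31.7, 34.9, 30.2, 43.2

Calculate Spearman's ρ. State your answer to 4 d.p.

Rank x: 1, 3, 2, 4, 5
Rank y: 1, 3, 4, 2, 5
d = rank(x) − rank(y): 0, 0, -2, 2, 0; Σd² = 8
ρ = 1 − 6Σd² / [n(n²−1)] = 1 − 6×8 / (5×24) = 1 − 48/120 ≈ 0.6000

0.6000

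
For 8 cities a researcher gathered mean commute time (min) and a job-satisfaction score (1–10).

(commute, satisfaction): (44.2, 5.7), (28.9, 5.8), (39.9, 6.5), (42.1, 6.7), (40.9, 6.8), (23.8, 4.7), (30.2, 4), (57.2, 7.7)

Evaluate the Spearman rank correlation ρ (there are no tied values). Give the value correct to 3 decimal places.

0.643

Rank commute: 7, 2, 4, 6, 5, 1, 3, 8
Rank satisfaction: 3, 4, 5, 6, 7, 2, 1, 8
d = rank(commute) − rank(satisfaction): 4, -2, -1, 0, -2, -1, 2, 0; Σd² = 30
ρ = 1 − 6Σd² / [n(n²−1)] = 1 − 6×30 / (8×63) = 1 − 180/504 ≈ 0.643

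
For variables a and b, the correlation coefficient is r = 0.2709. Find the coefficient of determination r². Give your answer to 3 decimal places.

r² = (0.2709)² = 0.073

0.073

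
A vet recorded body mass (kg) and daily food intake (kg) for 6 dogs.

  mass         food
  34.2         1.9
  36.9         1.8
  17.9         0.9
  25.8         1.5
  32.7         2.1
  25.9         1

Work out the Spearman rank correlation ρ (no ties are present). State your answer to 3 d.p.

Rank mass: 5, 6, 1, 2, 4, 3
Rank food: 5, 4, 1, 3, 6, 2
d = rank(mass) − rank(food): 0, 2, 0, -1, -2, 1; Σd² = 10
ρ = 1 − 6Σd² / [n(n²−1)] = 1 − 6×10 / (6×35) = 1 − 60/210 ≈ 0.714

0.714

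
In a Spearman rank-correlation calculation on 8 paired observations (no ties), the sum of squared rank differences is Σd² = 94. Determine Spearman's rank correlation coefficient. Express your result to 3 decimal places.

-0.119

ρ = 1 − 6Σd² / [n(n²−1)] = 1 − 6×94 / (8×63)
  = 1 − 564/504 = 1 − 1.1190 ≈ -0.119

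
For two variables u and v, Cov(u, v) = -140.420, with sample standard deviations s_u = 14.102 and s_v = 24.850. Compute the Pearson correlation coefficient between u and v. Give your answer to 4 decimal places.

r = Cov(u,v) / (s_u · s_v) = -140.420 / (14.102 × 24.850)
  = -140.420 / 350.4347 ≈ -0.4007

-0.4007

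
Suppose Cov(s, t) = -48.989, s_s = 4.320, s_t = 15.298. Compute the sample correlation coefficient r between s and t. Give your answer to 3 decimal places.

-0.741

r = Cov(s,t) / (s_s · s_t) = -48.989 / (4.320 × 15.298)
  = -48.989 / 66.0874 ≈ -0.741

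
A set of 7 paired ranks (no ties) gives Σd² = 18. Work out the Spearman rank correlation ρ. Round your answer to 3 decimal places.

ρ = 1 − 6Σd² / [n(n²−1)] = 1 − 6×18 / (7×48)
  = 1 − 108/336 = 1 − 0.3214 ≈ 0.679

0.679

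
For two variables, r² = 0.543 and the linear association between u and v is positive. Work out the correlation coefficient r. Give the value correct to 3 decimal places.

0.737

|r| = √0.543 = 0.737
The association is positive, so r = 0.737.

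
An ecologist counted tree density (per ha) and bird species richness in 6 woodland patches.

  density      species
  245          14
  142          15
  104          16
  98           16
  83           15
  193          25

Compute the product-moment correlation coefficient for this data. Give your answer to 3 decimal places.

n = 6, Σx = 865, Σy = 101, Σx² = 144747, Σy² = 1783, Σxy = 14862
nΣxy − ΣxΣy = 89172 − 87365 = 1807
nΣx² − (Σx)² = 868482 − 748225 = 120257; nΣy² − (Σy)² = 10698 − 10201 = 497
r = 1807 / √(120257 × 497) = 1807 / 7730.9591 ≈ 0.234

0.234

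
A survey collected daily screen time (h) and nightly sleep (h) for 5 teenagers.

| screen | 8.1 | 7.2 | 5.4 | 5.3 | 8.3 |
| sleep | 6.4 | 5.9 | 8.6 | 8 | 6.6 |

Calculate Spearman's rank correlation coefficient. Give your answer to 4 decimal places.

-0.5000

Rank screen: 4, 3, 2, 1, 5
Rank sleep: 2, 1, 5, 4, 3
d = rank(screen) − rank(sleep): 2, 2, -3, -3, 2; Σd² = 30
ρ = 1 − 6Σd² / [n(n²−1)] = 1 − 6×30 / (5×24) = 1 − 180/120 ≈ -0.5000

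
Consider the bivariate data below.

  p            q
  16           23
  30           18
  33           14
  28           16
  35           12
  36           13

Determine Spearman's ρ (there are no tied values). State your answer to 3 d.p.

-0.886

Rank p: 1, 3, 4, 2, 5, 6
Rank q: 6, 5, 3, 4, 1, 2
d = rank(p) − rank(q): -5, -2, 1, -2, 4, 4; Σd² = 66
ρ = 1 − 6Σd² / [n(n²−1)] = 1 − 6×66 / (6×35) = 1 − 396/210 ≈ -0.886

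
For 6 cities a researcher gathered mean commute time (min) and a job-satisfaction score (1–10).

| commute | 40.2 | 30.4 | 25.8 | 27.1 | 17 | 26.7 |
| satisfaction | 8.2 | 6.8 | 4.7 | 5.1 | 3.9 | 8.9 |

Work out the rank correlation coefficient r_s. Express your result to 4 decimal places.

0.6571

Rank commute: 6, 5, 2, 4, 1, 3
Rank satisfaction: 5, 4, 2, 3, 1, 6
d = rank(commute) − rank(satisfaction): 1, 1, 0, 1, 0, -3; Σd² = 12
ρ = 1 − 6Σd² / [n(n²−1)] = 1 − 6×12 / (6×35) = 1 − 72/210 ≈ 0.6571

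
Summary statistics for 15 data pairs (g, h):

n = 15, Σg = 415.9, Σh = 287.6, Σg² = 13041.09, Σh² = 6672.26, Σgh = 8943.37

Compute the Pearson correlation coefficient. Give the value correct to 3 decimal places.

0.733

r = (nΣgh − ΣgΣh) / √[(nΣg² − (Σg)²)(nΣh² − (Σh)²)]
Numerator: 15×8943.37 − 415.9×287.6 = 14537.71
Denominator: √[(195616.35 − 172972.81)(100083.9 − 82713.76)] = √[22643.54 × 17370.14] = 19832.3337
r = 14537.71 / 19832.3337 ≈ 0.733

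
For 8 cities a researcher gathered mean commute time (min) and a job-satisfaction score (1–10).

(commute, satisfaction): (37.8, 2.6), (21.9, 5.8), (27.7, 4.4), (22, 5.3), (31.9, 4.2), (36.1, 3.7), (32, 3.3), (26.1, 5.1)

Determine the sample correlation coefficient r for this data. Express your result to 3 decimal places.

n = 8, Σx = 235.5, Σy = 34.4, Σx² = 7185.77, Σy² = 156.08, Σxy = 970.04
nΣxy − ΣxΣy = 7760.32 − 8101.2 = -340.88
nΣx² − (Σx)² = 57486.16 − 55460.25 = 2025.91; nΣy² − (Σy)² = 1248.64 − 1183.36 = 65.28
r = -340.88 / √(2025.91 × 65.28) = -340.88 / 363.6639 ≈ -0.937

-0.937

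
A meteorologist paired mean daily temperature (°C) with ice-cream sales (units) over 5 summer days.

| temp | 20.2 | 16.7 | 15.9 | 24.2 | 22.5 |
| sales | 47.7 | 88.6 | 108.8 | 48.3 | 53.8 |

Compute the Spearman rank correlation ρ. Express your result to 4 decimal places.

Rank temp: 3, 2, 1, 5, 4
Rank sales: 1, 4, 5, 2, 3
d = rank(temp) − rank(sales): 2, -2, -4, 3, 1; Σd² = 34
ρ = 1 − 6Σd² / [n(n²−1)] = 1 − 6×34 / (5×24) = 1 − 204/120 ≈ -0.7000

-0.7000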